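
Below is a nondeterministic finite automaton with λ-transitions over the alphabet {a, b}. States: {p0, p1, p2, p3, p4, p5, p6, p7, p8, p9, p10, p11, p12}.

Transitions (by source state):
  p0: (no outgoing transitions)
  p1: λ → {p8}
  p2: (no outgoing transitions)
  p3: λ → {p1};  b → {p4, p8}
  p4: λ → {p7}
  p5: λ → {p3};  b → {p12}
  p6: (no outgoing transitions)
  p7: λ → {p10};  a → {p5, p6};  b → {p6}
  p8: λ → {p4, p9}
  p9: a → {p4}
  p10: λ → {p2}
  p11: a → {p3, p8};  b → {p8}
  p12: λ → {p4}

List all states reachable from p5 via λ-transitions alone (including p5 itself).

{p1, p2, p3, p4, p5, p7, p8, p9, p10}

Start with {p5}.
From p5 via λ: add p3.
From p3 via λ: add p1.
From p1 via λ: add p8.
From p8 via λ: add p4, p9.
From p4 via λ: add p7.
From p7 via λ: add p10.
From p10 via λ: add p2.
No new states can be added; the closed set is {p1, p2, p3, p4, p5, p7, p8, p9, p10}.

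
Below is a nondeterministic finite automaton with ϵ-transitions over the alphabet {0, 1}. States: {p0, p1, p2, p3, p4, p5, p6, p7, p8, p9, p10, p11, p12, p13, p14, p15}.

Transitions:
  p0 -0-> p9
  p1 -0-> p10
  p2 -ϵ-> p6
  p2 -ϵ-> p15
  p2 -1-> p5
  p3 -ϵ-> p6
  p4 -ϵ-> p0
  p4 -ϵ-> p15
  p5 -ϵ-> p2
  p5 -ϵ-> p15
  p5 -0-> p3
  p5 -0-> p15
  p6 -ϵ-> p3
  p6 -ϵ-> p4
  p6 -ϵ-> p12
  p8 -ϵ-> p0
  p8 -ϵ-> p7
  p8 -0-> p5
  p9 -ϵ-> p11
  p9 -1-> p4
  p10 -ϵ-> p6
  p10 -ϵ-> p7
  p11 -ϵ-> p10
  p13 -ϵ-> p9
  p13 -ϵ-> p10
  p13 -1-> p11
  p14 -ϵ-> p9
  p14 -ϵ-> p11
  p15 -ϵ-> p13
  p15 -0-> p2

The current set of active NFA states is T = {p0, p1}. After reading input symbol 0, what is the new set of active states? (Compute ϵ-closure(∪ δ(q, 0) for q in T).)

{p0, p3, p4, p6, p7, p9, p10, p11, p12, p13, p15}

p0 on 0 → {p9}.
p1 on 0 → {p10}.
Union after reading 0: {p9, p10}.
Now take the ϵ-closure:
From p9 via ϵ: add p11.
From p10 via ϵ: add p6, p7.
From p6 via ϵ: add p3, p4, p12.
From p4 via ϵ: add p0, p15.
From p15 via ϵ: add p13.
No new states can be added; the closed set is {p0, p3, p4, p6, p7, p9, p10, p11, p12, p13, p15}.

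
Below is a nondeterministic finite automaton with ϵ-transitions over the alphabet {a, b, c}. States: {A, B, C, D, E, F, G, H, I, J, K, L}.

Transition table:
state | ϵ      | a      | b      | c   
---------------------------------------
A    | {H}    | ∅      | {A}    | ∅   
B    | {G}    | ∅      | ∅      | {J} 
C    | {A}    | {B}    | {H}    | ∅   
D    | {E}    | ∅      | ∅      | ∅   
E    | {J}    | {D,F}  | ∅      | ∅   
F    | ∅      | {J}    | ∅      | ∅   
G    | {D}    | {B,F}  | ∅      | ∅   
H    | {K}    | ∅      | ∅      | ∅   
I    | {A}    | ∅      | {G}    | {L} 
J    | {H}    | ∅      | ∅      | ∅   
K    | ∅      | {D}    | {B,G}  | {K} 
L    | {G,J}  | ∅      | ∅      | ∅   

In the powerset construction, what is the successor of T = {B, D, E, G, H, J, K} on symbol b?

{B, D, E, G, H, J, K}

K on b → {B, G}.
No b-transition from B, D, E, G, H, J.
Union after reading b: {B, G}.
Now take the ϵ-closure:
From G via ϵ: add D.
From D via ϵ: add E.
From E via ϵ: add J.
From J via ϵ: add H.
From H via ϵ: add K.
No new states can be added; the closed set is {B, D, E, G, H, J, K}.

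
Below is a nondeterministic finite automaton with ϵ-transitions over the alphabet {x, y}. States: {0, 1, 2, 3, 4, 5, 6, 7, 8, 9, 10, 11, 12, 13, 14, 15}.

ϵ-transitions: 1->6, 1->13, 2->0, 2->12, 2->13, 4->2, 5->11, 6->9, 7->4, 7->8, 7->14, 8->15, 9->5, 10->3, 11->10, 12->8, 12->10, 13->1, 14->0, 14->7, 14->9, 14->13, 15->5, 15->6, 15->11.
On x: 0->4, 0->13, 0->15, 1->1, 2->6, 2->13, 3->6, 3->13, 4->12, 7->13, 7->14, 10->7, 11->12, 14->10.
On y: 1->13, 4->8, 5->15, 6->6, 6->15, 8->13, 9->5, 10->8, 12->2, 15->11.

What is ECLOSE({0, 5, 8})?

Start with {0, 5, 8}.
From 5 via ϵ: add 11.
From 8 via ϵ: add 15.
From 11 via ϵ: add 10.
From 15 via ϵ: add 6.
From 6 via ϵ: add 9.
From 10 via ϵ: add 3.
No new states can be added; the closed set is {0, 3, 5, 6, 8, 9, 10, 11, 15}.

{0, 3, 5, 6, 8, 9, 10, 11, 15}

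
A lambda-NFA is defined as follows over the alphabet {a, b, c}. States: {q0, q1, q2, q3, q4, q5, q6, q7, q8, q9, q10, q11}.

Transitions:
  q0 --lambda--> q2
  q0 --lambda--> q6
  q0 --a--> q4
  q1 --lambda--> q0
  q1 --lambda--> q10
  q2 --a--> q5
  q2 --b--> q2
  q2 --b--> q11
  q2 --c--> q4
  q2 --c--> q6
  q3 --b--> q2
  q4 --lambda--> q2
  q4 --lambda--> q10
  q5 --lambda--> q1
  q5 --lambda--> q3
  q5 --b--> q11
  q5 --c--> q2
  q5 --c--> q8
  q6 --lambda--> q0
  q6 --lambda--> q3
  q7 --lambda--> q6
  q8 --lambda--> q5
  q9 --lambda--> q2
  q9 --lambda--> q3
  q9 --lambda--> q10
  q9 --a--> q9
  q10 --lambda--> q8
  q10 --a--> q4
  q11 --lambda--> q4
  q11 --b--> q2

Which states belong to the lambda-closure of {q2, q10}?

Start with {q2, q10}.
From q10 via lambda: add q8.
From q8 via lambda: add q5.
From q5 via lambda: add q1, q3.
From q1 via lambda: add q0.
From q0 via lambda: add q6.
No new states can be added; the closed set is {q0, q1, q2, q3, q5, q6, q8, q10}.

{q0, q1, q2, q3, q5, q6, q8, q10}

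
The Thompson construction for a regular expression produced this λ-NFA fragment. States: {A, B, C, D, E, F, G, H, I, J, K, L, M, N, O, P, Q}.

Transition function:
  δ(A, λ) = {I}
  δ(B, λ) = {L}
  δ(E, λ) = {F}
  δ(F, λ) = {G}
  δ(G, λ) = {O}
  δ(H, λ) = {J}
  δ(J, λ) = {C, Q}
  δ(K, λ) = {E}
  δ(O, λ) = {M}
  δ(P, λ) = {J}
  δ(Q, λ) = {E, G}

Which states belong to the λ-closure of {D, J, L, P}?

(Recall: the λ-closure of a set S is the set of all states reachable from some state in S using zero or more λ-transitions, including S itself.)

{C, D, E, F, G, J, L, M, O, P, Q}

Start with {D, J, L, P}.
From J via λ: add C, Q.
From Q via λ: add E, G.
From E via λ: add F.
From G via λ: add O.
From O via λ: add M.
No new states can be added; the closed set is {C, D, E, F, G, J, L, M, O, P, Q}.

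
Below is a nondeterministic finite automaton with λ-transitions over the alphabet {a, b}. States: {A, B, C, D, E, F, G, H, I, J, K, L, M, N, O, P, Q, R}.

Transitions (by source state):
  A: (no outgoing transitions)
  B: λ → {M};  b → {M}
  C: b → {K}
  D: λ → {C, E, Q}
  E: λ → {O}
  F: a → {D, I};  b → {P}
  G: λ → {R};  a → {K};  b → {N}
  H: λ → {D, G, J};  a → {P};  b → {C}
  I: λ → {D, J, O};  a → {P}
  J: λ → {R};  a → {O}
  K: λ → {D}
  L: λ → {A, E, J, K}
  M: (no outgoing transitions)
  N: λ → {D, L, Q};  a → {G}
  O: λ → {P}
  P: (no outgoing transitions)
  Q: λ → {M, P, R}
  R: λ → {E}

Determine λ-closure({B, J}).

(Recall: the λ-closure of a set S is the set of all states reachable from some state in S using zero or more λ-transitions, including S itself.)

{B, E, J, M, O, P, R}

Start with {B, J}.
From B via λ: add M.
From J via λ: add R.
From R via λ: add E.
From E via λ: add O.
From O via λ: add P.
No new states can be added; the closed set is {B, E, J, M, O, P, R}.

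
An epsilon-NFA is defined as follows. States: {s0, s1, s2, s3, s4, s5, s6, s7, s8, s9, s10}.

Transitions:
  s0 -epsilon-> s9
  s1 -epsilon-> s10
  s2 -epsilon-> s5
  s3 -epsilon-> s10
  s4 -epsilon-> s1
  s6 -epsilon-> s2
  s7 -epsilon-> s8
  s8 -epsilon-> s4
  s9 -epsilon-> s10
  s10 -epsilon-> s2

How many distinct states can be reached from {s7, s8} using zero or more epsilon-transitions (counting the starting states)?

Start with {s7, s8}.
From s8 via epsilon: add s4.
From s4 via epsilon: add s1.
From s1 via epsilon: add s10.
From s10 via epsilon: add s2.
From s2 via epsilon: add s5.
epsilon-closure = {s1, s2, s4, s5, s7, s8, s10}, which has 7 states.

7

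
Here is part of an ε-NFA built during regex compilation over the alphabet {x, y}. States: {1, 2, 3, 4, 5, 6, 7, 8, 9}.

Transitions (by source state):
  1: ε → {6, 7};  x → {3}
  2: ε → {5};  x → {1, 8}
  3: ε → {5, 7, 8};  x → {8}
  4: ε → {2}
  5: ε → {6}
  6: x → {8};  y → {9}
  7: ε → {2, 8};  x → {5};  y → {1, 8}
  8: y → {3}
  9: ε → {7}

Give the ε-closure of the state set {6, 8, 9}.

{2, 5, 6, 7, 8, 9}

Start with {6, 8, 9}.
From 9 via ε: add 7.
From 7 via ε: add 2.
From 2 via ε: add 5.
No new states can be added; the closed set is {2, 5, 6, 7, 8, 9}.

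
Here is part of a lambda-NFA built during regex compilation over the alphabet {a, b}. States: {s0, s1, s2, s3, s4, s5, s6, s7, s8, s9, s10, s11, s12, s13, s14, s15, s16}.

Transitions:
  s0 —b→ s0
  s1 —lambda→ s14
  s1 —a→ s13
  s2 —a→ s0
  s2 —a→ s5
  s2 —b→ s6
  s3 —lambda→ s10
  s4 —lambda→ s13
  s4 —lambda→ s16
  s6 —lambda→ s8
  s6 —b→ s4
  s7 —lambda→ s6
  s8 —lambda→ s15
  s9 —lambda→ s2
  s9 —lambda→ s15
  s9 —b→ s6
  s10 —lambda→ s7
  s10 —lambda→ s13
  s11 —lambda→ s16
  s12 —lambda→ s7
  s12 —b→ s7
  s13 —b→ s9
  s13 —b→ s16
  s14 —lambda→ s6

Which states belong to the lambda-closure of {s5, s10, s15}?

{s5, s6, s7, s8, s10, s13, s15}

Start with {s5, s10, s15}.
From s10 via lambda: add s7, s13.
From s7 via lambda: add s6.
From s6 via lambda: add s8.
No new states can be added; the closed set is {s5, s6, s7, s8, s10, s13, s15}.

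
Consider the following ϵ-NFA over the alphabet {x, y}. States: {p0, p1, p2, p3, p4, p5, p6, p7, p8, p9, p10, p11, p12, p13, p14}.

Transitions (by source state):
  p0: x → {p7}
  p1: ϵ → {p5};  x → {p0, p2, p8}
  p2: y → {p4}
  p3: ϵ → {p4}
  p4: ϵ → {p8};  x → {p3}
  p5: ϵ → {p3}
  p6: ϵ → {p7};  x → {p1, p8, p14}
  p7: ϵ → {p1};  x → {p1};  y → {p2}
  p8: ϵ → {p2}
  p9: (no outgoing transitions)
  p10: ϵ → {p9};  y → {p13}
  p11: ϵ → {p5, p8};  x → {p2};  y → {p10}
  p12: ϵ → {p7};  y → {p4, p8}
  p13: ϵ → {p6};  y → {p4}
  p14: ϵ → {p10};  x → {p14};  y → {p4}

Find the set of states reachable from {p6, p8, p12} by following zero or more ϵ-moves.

Start with {p6, p8, p12}.
From p6 via ϵ: add p7.
From p8 via ϵ: add p2.
From p7 via ϵ: add p1.
From p1 via ϵ: add p5.
From p5 via ϵ: add p3.
From p3 via ϵ: add p4.
No new states can be added; the closed set is {p1, p2, p3, p4, p5, p6, p7, p8, p12}.

{p1, p2, p3, p4, p5, p6, p7, p8, p12}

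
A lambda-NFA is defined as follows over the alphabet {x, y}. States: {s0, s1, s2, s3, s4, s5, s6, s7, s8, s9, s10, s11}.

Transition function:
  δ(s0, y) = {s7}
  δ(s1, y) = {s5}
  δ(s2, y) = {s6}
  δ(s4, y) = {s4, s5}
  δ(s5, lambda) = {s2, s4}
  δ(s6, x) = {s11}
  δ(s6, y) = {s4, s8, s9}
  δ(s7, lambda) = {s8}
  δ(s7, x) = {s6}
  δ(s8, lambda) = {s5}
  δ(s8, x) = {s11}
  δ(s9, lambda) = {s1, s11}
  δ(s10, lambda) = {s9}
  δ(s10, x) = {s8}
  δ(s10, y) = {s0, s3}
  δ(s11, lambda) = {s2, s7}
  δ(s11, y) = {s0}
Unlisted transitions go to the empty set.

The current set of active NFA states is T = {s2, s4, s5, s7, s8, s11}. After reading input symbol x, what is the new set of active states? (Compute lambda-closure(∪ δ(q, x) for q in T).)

{s2, s4, s5, s6, s7, s8, s11}

s7 on x → {s6}.
s8 on x → {s11}.
No x-transition from s2, s4, s5, s11.
Union after reading x: {s6, s11}.
Now take the lambda-closure:
From s11 via lambda: add s2, s7.
From s7 via lambda: add s8.
From s8 via lambda: add s5.
From s5 via lambda: add s4.
No new states can be added; the closed set is {s2, s4, s5, s6, s7, s8, s11}.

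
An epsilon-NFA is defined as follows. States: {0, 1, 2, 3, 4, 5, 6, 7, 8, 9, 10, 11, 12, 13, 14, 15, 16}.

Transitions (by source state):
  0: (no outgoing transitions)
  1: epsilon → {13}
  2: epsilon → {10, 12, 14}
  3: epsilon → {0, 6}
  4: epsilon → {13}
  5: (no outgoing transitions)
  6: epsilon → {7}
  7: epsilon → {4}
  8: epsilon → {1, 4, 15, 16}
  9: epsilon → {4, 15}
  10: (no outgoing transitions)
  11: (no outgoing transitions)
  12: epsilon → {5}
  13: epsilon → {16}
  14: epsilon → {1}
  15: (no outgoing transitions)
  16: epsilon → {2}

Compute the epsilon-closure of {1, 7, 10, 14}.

{1, 2, 4, 5, 7, 10, 12, 13, 14, 16}

Start with {1, 7, 10, 14}.
From 1 via epsilon: add 13.
From 7 via epsilon: add 4.
From 13 via epsilon: add 16.
From 16 via epsilon: add 2.
From 2 via epsilon: add 12.
From 12 via epsilon: add 5.
No new states can be added; the closed set is {1, 2, 4, 5, 7, 10, 12, 13, 14, 16}.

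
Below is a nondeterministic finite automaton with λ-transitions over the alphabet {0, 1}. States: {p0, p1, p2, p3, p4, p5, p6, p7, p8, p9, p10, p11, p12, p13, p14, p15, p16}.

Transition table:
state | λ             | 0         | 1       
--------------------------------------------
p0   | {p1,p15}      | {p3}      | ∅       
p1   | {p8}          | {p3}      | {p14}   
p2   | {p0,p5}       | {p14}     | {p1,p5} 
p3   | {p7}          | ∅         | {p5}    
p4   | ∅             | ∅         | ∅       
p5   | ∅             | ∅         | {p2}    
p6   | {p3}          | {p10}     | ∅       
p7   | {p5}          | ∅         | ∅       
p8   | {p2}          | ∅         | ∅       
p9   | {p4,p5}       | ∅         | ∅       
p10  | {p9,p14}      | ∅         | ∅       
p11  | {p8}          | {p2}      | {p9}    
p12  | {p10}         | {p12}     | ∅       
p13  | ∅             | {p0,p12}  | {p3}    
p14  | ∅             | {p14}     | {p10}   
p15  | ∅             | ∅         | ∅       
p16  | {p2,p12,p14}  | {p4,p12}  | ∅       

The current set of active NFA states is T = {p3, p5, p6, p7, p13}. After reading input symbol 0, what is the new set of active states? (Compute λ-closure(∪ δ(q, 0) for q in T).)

p6 on 0 → {p10}.
p13 on 0 → {p0, p12}.
No 0-transition from p3, p5, p7.
Union after reading 0: {p0, p10, p12}.
Now take the λ-closure:
From p0 via λ: add p1, p15.
From p10 via λ: add p9, p14.
From p1 via λ: add p8.
From p9 via λ: add p4, p5.
From p8 via λ: add p2.
No new states can be added; the closed set is {p0, p1, p2, p4, p5, p8, p9, p10, p12, p14, p15}.

{p0, p1, p2, p4, p5, p8, p9, p10, p12, p14, p15}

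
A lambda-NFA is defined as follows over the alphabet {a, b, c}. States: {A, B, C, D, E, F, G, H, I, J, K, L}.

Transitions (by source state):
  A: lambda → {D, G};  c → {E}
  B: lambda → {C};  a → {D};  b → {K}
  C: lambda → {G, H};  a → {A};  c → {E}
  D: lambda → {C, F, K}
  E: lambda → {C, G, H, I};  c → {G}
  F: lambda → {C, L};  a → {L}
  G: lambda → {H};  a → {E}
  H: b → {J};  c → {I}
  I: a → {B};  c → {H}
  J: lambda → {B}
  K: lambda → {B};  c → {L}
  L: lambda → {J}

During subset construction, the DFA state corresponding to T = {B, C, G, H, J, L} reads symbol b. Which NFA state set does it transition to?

B on b → {K}.
H on b → {J}.
No b-transition from C, G, J, L.
Union after reading b: {J, K}.
Now take the lambda-closure:
From J via lambda: add B.
From B via lambda: add C.
From C via lambda: add G, H.
No new states can be added; the closed set is {B, C, G, H, J, K}.

{B, C, G, H, J, K}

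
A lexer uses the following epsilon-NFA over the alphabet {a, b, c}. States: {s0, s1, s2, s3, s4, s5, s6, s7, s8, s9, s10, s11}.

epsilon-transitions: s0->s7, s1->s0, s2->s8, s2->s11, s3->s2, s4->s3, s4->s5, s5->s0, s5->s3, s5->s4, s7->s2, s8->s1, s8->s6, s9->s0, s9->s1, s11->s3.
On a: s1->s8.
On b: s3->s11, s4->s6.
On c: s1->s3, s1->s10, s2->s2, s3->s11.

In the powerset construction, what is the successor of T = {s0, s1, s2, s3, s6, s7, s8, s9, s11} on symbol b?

s3 on b → {s11}.
No b-transition from s0, s1, s2, s6, s7, s8, s9, s11.
Union after reading b: {s11}.
Now take the epsilon-closure:
From s11 via epsilon: add s3.
From s3 via epsilon: add s2.
From s2 via epsilon: add s8.
From s8 via epsilon: add s1, s6.
From s1 via epsilon: add s0.
From s0 via epsilon: add s7.
No new states can be added; the closed set is {s0, s1, s2, s3, s6, s7, s8, s11}.

{s0, s1, s2, s3, s6, s7, s8, s11}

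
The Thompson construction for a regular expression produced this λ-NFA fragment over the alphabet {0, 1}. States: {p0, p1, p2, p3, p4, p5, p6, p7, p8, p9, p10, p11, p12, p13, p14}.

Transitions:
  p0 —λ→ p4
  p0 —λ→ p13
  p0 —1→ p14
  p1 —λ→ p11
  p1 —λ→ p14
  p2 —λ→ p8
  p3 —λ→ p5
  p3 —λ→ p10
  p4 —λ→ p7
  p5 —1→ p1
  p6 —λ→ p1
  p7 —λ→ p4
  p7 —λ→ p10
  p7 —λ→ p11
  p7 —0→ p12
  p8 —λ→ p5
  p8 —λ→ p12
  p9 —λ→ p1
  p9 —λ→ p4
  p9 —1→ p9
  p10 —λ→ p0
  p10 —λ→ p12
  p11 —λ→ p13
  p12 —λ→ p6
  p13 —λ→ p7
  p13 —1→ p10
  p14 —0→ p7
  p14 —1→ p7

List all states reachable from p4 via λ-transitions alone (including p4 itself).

Start with {p4}.
From p4 via λ: add p7.
From p7 via λ: add p10, p11.
From p10 via λ: add p0, p12.
From p11 via λ: add p13.
From p12 via λ: add p6.
From p6 via λ: add p1.
From p1 via λ: add p14.
No new states can be added; the closed set is {p0, p1, p4, p6, p7, p10, p11, p12, p13, p14}.

{p0, p1, p4, p6, p7, p10, p11, p12, p13, p14}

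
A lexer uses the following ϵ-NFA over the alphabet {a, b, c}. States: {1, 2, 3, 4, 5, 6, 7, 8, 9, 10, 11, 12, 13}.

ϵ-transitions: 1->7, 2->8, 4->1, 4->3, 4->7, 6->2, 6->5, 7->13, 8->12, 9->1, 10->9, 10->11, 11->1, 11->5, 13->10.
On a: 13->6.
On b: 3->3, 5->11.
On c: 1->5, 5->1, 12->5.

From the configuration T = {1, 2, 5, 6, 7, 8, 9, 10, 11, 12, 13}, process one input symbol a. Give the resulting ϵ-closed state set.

13 on a → {6}.
No a-transition from 1, 2, 5, 6, 7, 8, 9, 10, 11, 12.
Union after reading a: {6}.
Now take the ϵ-closure:
From 6 via ϵ: add 2, 5.
From 2 via ϵ: add 8.
From 8 via ϵ: add 12.
No new states can be added; the closed set is {2, 5, 6, 8, 12}.

{2, 5, 6, 8, 12}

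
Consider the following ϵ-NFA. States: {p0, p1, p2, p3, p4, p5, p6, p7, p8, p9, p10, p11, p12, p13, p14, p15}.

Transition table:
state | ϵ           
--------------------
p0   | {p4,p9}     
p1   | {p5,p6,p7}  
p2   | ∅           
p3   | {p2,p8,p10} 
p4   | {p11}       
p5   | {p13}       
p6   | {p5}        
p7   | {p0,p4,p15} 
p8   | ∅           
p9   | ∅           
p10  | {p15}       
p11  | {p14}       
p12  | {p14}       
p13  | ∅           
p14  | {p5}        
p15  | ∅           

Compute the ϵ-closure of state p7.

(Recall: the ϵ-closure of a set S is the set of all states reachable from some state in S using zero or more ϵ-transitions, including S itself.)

Start with {p7}.
From p7 via ϵ: add p0, p4, p15.
From p0 via ϵ: add p9.
From p4 via ϵ: add p11.
From p11 via ϵ: add p14.
From p14 via ϵ: add p5.
From p5 via ϵ: add p13.
No new states can be added; the closed set is {p0, p4, p5, p7, p9, p11, p13, p14, p15}.

{p0, p4, p5, p7, p9, p11, p13, p14, p15}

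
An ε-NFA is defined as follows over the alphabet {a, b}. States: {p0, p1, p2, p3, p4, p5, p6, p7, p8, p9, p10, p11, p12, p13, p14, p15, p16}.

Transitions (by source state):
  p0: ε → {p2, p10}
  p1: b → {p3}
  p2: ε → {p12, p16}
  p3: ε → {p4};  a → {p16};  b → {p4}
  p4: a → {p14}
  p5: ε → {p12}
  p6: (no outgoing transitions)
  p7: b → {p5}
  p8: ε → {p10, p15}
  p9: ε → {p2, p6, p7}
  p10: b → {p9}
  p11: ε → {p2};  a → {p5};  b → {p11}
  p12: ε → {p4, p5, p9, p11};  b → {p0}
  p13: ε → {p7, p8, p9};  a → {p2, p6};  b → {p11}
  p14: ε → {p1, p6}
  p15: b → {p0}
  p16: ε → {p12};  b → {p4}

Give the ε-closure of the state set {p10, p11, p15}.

{p2, p4, p5, p6, p7, p9, p10, p11, p12, p15, p16}

Start with {p10, p11, p15}.
From p11 via ε: add p2.
From p2 via ε: add p12, p16.
From p12 via ε: add p4, p5, p9.
From p9 via ε: add p6, p7.
No new states can be added; the closed set is {p2, p4, p5, p6, p7, p9, p10, p11, p12, p15, p16}.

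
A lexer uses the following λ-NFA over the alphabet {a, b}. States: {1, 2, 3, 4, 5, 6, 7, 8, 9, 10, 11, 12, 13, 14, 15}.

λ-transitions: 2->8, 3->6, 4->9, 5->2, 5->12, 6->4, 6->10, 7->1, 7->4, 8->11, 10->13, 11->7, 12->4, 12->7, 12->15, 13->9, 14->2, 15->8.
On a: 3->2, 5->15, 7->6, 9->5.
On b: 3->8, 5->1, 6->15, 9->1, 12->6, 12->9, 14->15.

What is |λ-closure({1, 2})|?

7

Start with {1, 2}.
From 2 via λ: add 8.
From 8 via λ: add 11.
From 11 via λ: add 7.
From 7 via λ: add 4.
From 4 via λ: add 9.
λ-closure = {1, 2, 4, 7, 8, 9, 11}, which has 7 states.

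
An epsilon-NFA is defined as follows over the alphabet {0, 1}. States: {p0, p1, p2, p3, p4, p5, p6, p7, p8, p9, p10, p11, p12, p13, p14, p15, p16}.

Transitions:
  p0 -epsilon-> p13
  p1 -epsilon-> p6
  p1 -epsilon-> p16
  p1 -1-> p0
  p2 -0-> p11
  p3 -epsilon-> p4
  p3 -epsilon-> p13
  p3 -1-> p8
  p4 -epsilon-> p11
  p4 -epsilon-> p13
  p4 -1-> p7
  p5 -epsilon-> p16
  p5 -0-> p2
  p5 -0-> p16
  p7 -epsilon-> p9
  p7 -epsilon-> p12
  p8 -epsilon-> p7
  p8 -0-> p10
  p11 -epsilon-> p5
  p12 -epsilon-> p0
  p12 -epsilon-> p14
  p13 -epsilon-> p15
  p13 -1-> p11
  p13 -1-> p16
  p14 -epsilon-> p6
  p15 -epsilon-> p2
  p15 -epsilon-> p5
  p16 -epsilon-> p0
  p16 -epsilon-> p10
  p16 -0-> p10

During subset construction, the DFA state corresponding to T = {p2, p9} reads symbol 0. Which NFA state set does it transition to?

p2 on 0 → {p11}.
No 0-transition from p9.
Union after reading 0: {p11}.
Now take the epsilon-closure:
From p11 via epsilon: add p5.
From p5 via epsilon: add p16.
From p16 via epsilon: add p0, p10.
From p0 via epsilon: add p13.
From p13 via epsilon: add p15.
From p15 via epsilon: add p2.
No new states can be added; the closed set is {p0, p2, p5, p10, p11, p13, p15, p16}.

{p0, p2, p5, p10, p11, p13, p15, p16}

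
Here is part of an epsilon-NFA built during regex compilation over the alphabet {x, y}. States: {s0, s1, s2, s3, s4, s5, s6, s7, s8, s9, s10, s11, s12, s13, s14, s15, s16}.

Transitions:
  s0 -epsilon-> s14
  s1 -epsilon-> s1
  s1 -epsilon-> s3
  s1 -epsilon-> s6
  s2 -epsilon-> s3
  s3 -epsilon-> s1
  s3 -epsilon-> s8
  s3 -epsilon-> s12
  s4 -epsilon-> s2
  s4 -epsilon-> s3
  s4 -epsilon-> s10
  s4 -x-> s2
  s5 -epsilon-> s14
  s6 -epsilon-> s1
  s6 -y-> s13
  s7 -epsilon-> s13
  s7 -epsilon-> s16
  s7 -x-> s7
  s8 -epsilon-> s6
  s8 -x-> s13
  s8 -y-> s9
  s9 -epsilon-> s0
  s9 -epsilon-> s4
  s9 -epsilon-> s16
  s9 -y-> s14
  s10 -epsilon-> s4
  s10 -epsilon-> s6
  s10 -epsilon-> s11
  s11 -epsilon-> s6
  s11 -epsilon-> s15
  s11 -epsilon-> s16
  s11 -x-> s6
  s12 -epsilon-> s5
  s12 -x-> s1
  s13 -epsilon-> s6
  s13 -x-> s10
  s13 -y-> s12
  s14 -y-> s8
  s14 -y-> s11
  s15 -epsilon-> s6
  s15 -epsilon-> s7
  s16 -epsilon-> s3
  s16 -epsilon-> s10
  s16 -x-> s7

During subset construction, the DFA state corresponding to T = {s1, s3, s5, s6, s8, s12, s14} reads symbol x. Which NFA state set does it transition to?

s8 on x → {s13}.
s12 on x → {s1}.
No x-transition from s1, s3, s5, s6, s14.
Union after reading x: {s1, s13}.
Now take the epsilon-closure:
From s1 via epsilon: add s3, s6.
From s3 via epsilon: add s8, s12.
From s12 via epsilon: add s5.
From s5 via epsilon: add s14.
No new states can be added; the closed set is {s1, s3, s5, s6, s8, s12, s13, s14}.

{s1, s3, s5, s6, s8, s12, s13, s14}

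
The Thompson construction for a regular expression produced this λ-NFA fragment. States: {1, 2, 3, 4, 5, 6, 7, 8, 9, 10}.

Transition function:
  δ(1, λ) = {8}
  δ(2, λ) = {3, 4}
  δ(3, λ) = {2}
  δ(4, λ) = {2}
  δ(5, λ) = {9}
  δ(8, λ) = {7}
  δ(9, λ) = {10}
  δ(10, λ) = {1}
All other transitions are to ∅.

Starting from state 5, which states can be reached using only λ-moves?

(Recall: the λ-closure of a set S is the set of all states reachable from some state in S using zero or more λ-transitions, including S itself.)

Start with {5}.
From 5 via λ: add 9.
From 9 via λ: add 10.
From 10 via λ: add 1.
From 1 via λ: add 8.
From 8 via λ: add 7.
No new states can be added; the closed set is {1, 5, 7, 8, 9, 10}.

{1, 5, 7, 8, 9, 10}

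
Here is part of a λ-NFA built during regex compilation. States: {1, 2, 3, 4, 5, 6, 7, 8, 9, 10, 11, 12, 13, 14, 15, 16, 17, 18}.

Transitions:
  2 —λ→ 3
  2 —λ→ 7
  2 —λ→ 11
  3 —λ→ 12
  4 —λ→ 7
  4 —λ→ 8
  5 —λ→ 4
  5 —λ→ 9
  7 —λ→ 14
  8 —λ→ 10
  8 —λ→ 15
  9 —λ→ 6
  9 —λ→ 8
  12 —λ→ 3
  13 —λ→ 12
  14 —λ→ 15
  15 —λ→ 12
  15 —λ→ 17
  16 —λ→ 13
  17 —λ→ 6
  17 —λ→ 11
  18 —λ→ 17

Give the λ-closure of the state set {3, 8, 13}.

{3, 6, 8, 10, 11, 12, 13, 15, 17}

Start with {3, 8, 13}.
From 3 via λ: add 12.
From 8 via λ: add 10, 15.
From 15 via λ: add 17.
From 17 via λ: add 6, 11.
No new states can be added; the closed set is {3, 6, 8, 10, 11, 12, 13, 15, 17}.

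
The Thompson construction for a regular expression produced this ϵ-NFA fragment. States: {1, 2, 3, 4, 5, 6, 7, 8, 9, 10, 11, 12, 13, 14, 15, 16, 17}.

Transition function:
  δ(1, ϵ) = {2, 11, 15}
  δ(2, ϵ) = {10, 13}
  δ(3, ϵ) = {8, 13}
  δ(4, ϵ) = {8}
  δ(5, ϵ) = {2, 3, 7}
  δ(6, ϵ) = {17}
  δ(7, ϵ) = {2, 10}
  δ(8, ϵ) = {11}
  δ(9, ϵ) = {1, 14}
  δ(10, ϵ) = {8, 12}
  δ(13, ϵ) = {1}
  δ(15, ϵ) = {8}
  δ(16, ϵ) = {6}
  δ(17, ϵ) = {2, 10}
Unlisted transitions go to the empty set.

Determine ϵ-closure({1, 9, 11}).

{1, 2, 8, 9, 10, 11, 12, 13, 14, 15}

Start with {1, 9, 11}.
From 1 via ϵ: add 2, 15.
From 9 via ϵ: add 14.
From 2 via ϵ: add 10, 13.
From 15 via ϵ: add 8.
From 10 via ϵ: add 12.
No new states can be added; the closed set is {1, 2, 8, 9, 10, 11, 12, 13, 14, 15}.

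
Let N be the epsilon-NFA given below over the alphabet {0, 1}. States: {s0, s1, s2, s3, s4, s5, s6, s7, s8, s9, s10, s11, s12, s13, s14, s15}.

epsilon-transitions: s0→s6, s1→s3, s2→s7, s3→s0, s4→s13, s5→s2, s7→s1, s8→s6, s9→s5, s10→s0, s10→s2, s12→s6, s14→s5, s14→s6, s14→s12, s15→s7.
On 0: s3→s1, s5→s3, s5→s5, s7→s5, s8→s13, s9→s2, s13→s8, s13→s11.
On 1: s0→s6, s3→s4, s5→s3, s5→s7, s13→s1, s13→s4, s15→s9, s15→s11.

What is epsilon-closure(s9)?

{s0, s1, s2, s3, s5, s6, s7, s9}

Start with {s9}.
From s9 via epsilon: add s5.
From s5 via epsilon: add s2.
From s2 via epsilon: add s7.
From s7 via epsilon: add s1.
From s1 via epsilon: add s3.
From s3 via epsilon: add s0.
From s0 via epsilon: add s6.
No new states can be added; the closed set is {s0, s1, s2, s3, s5, s6, s7, s9}.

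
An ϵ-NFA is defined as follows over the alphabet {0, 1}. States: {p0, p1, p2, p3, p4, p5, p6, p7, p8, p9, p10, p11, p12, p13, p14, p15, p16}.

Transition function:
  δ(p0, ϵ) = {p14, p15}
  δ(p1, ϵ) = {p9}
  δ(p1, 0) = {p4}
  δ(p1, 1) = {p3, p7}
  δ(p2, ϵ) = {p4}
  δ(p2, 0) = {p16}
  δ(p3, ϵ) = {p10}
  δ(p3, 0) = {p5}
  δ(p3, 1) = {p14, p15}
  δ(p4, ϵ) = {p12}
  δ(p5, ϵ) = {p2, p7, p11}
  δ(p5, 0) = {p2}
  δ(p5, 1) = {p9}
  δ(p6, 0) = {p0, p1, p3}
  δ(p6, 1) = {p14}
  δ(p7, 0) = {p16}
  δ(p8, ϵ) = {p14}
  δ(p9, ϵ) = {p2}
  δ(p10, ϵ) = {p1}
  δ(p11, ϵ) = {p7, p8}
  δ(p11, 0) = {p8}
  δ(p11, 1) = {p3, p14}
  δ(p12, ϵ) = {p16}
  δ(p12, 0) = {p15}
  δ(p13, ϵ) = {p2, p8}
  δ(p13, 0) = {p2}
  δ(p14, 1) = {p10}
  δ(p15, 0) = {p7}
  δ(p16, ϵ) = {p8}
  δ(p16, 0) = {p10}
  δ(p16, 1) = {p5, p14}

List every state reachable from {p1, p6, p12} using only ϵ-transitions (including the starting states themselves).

{p1, p2, p4, p6, p8, p9, p12, p14, p16}

Start with {p1, p6, p12}.
From p1 via ϵ: add p9.
From p12 via ϵ: add p16.
From p9 via ϵ: add p2.
From p16 via ϵ: add p8.
From p2 via ϵ: add p4.
From p8 via ϵ: add p14.
No new states can be added; the closed set is {p1, p2, p4, p6, p8, p9, p12, p14, p16}.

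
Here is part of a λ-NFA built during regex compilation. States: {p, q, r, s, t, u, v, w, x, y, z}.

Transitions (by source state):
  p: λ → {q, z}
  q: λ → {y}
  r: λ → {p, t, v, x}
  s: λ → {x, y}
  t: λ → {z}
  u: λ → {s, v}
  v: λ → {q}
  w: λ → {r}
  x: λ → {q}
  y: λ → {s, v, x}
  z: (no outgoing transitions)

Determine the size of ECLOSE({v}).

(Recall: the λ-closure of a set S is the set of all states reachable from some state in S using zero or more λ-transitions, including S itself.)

5

Start with {v}.
From v via λ: add q.
From q via λ: add y.
From y via λ: add s, x.
λ-closure = {q, s, v, x, y}, which has 5 states.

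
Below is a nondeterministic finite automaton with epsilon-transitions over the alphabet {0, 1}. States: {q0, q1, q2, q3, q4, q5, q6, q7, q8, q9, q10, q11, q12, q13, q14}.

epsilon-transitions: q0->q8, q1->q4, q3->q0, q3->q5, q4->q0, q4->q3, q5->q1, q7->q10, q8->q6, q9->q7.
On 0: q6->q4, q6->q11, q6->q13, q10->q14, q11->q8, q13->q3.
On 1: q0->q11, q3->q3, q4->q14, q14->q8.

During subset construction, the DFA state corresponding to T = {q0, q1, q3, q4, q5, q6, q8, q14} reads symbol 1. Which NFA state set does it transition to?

q0 on 1 → {q11}.
q3 on 1 → {q3}.
q4 on 1 → {q14}.
q14 on 1 → {q8}.
No 1-transition from q1, q5, q6, q8.
Union after reading 1: {q3, q8, q11, q14}.
Now take the epsilon-closure:
From q3 via epsilon: add q0, q5.
From q8 via epsilon: add q6.
From q5 via epsilon: add q1.
From q1 via epsilon: add q4.
No new states can be added; the closed set is {q0, q1, q3, q4, q5, q6, q8, q11, q14}.

{q0, q1, q3, q4, q5, q6, q8, q11, q14}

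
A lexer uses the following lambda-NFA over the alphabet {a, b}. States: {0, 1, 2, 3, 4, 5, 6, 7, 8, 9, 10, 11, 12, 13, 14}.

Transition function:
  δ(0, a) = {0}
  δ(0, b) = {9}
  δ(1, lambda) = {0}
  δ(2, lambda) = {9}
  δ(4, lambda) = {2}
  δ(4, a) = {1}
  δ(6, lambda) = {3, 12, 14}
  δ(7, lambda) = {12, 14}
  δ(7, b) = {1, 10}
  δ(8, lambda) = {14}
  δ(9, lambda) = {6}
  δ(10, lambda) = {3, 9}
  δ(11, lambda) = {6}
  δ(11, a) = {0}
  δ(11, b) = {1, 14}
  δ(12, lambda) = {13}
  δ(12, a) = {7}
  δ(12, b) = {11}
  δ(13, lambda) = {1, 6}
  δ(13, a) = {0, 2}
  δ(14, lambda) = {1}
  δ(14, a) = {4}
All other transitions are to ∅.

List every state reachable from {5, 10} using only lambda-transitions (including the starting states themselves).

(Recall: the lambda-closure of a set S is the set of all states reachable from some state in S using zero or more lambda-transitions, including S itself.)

Start with {5, 10}.
From 10 via lambda: add 3, 9.
From 9 via lambda: add 6.
From 6 via lambda: add 12, 14.
From 12 via lambda: add 13.
From 14 via lambda: add 1.
From 1 via lambda: add 0.
No new states can be added; the closed set is {0, 1, 3, 5, 6, 9, 10, 12, 13, 14}.

{0, 1, 3, 5, 6, 9, 10, 12, 13, 14}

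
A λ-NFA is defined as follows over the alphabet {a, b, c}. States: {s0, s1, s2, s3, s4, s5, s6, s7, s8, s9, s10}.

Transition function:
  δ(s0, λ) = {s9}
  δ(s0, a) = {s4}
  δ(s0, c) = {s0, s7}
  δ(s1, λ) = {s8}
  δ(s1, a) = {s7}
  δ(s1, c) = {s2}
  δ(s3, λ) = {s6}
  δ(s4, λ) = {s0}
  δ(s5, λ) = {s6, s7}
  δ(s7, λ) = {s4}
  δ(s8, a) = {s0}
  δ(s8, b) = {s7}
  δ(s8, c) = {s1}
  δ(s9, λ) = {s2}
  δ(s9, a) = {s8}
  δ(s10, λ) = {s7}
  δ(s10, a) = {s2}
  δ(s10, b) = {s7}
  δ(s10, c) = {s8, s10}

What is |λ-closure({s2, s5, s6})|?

Start with {s2, s5, s6}.
From s5 via λ: add s7.
From s7 via λ: add s4.
From s4 via λ: add s0.
From s0 via λ: add s9.
λ-closure = {s0, s2, s4, s5, s6, s7, s9}, which has 7 states.

7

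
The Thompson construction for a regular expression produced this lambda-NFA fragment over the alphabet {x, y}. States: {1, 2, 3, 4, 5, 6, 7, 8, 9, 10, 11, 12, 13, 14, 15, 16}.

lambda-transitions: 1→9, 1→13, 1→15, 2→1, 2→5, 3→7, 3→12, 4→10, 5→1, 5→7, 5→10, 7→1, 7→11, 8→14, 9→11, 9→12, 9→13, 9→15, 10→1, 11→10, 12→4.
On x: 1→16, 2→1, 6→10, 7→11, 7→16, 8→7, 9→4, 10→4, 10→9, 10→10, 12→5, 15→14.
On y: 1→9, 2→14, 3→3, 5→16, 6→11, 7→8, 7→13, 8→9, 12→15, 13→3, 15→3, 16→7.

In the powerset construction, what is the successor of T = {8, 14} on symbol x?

{1, 4, 7, 9, 10, 11, 12, 13, 15}

8 on x → {7}.
No x-transition from 14.
Union after reading x: {7}.
Now take the lambda-closure:
From 7 via lambda: add 1, 11.
From 1 via lambda: add 9, 13, 15.
From 11 via lambda: add 10.
From 9 via lambda: add 12.
From 12 via lambda: add 4.
No new states can be added; the closed set is {1, 4, 7, 9, 10, 11, 12, 13, 15}.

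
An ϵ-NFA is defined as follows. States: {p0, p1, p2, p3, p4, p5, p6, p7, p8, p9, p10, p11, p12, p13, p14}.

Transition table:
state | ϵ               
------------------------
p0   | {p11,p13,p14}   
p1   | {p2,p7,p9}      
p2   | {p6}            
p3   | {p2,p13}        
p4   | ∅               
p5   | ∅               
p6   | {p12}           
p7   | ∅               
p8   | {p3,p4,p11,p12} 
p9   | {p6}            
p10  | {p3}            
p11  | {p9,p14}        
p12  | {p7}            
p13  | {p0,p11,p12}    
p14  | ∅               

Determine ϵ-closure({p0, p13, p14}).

Start with {p0, p13, p14}.
From p0 via ϵ: add p11.
From p13 via ϵ: add p12.
From p11 via ϵ: add p9.
From p12 via ϵ: add p7.
From p9 via ϵ: add p6.
No new states can be added; the closed set is {p0, p6, p7, p9, p11, p12, p13, p14}.

{p0, p6, p7, p9, p11, p12, p13, p14}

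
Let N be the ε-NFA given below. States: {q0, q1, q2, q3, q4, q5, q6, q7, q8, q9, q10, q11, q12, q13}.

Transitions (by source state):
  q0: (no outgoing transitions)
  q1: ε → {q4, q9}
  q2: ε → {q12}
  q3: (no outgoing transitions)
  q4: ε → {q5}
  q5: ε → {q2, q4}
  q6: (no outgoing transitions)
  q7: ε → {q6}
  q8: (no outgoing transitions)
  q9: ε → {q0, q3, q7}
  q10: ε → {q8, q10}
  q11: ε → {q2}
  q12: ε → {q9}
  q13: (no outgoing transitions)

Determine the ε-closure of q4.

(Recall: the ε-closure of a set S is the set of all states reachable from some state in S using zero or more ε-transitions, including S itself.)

{q0, q2, q3, q4, q5, q6, q7, q9, q12}

Start with {q4}.
From q4 via ε: add q5.
From q5 via ε: add q2.
From q2 via ε: add q12.
From q12 via ε: add q9.
From q9 via ε: add q0, q3, q7.
From q7 via ε: add q6.
No new states can be added; the closed set is {q0, q2, q3, q4, q5, q6, q7, q9, q12}.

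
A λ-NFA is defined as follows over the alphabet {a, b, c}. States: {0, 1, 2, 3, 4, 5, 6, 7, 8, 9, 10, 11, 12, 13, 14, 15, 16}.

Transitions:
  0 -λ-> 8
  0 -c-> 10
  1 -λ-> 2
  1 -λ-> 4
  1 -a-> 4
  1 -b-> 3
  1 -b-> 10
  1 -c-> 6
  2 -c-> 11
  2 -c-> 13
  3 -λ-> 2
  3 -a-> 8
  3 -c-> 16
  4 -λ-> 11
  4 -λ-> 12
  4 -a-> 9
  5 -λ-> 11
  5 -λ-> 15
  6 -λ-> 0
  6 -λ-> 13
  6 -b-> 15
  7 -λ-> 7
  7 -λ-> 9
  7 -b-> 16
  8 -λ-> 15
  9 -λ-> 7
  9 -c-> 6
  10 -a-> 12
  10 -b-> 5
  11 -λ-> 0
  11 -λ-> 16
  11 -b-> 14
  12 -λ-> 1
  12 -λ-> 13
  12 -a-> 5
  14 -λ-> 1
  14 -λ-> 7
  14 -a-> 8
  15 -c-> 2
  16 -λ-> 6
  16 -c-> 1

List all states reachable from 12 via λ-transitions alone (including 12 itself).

{0, 1, 2, 4, 6, 8, 11, 12, 13, 15, 16}

Start with {12}.
From 12 via λ: add 1, 13.
From 1 via λ: add 2, 4.
From 4 via λ: add 11.
From 11 via λ: add 0, 16.
From 0 via λ: add 8.
From 16 via λ: add 6.
From 8 via λ: add 15.
No new states can be added; the closed set is {0, 1, 2, 4, 6, 8, 11, 12, 13, 15, 16}.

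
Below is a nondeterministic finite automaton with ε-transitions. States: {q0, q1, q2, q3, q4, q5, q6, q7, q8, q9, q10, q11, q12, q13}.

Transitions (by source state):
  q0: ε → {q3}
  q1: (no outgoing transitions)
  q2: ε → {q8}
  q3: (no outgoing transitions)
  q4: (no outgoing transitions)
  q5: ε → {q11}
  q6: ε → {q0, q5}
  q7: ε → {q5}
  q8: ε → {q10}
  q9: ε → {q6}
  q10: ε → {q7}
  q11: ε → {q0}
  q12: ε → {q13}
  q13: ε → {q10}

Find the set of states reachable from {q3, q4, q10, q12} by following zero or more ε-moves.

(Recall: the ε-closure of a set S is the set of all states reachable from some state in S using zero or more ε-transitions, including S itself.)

{q0, q3, q4, q5, q7, q10, q11, q12, q13}

Start with {q3, q4, q10, q12}.
From q10 via ε: add q7.
From q12 via ε: add q13.
From q7 via ε: add q5.
From q5 via ε: add q11.
From q11 via ε: add q0.
No new states can be added; the closed set is {q0, q3, q4, q5, q7, q10, q11, q12, q13}.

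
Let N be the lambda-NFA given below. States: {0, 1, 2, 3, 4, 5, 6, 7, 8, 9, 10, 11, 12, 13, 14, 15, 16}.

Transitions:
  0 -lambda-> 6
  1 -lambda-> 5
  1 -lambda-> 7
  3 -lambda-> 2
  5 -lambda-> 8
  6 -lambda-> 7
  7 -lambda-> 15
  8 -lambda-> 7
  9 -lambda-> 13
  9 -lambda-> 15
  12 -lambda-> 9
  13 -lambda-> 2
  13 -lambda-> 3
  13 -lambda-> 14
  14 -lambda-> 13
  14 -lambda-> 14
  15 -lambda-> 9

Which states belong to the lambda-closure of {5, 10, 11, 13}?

{2, 3, 5, 7, 8, 9, 10, 11, 13, 14, 15}

Start with {5, 10, 11, 13}.
From 5 via lambda: add 8.
From 13 via lambda: add 2, 3, 14.
From 8 via lambda: add 7.
From 7 via lambda: add 15.
From 15 via lambda: add 9.
No new states can be added; the closed set is {2, 3, 5, 7, 8, 9, 10, 11, 13, 14, 15}.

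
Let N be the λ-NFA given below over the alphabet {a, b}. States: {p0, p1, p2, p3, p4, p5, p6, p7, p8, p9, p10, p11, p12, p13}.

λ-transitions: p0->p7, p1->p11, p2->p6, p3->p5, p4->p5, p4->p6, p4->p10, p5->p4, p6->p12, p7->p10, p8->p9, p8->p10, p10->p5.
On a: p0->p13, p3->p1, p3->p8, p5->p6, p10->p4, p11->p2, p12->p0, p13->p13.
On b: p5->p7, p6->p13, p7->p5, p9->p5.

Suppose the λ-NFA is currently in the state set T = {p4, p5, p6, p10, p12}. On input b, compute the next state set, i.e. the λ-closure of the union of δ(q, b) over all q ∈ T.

{p4, p5, p6, p7, p10, p12, p13}

p5 on b → {p7}.
p6 on b → {p13}.
No b-transition from p4, p10, p12.
Union after reading b: {p7, p13}.
Now take the λ-closure:
From p7 via λ: add p10.
From p10 via λ: add p5.
From p5 via λ: add p4.
From p4 via λ: add p6.
From p6 via λ: add p12.
No new states can be added; the closed set is {p4, p5, p6, p7, p10, p12, p13}.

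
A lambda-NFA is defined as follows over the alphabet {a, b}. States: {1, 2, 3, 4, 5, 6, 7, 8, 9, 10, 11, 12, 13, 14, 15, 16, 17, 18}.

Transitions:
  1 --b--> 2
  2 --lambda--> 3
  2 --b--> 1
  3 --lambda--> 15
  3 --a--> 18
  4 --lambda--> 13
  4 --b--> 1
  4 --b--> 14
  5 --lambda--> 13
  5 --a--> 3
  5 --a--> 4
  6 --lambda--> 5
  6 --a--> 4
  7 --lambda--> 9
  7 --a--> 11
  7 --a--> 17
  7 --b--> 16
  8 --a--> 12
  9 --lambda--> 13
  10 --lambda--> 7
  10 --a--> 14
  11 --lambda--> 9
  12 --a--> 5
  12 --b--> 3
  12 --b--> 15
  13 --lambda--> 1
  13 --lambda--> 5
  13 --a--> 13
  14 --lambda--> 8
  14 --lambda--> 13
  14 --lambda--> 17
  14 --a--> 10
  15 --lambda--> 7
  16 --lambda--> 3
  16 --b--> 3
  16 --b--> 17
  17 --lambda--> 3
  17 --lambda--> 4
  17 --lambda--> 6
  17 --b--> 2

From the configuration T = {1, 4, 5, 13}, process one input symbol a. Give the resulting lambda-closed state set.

5 on a → {3, 4}.
13 on a → {13}.
No a-transition from 1, 4.
Union after reading a: {3, 4, 13}.
Now take the lambda-closure:
From 3 via lambda: add 15.
From 13 via lambda: add 1, 5.
From 15 via lambda: add 7.
From 7 via lambda: add 9.
No new states can be added; the closed set is {1, 3, 4, 5, 7, 9, 13, 15}.

{1, 3, 4, 5, 7, 9, 13, 15}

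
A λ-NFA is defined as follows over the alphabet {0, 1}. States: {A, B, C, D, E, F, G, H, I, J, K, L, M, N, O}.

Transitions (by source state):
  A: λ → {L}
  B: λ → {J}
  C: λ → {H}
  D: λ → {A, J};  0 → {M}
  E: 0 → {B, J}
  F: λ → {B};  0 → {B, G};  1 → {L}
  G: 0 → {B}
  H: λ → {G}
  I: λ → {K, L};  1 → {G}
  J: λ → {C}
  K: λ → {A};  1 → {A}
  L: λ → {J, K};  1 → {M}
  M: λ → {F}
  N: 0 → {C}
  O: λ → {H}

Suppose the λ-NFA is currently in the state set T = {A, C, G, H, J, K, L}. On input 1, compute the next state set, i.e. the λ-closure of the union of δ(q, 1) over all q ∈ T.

{A, B, C, F, G, H, J, K, L, M}

K on 1 → {A}.
L on 1 → {M}.
No 1-transition from A, C, G, H, J.
Union after reading 1: {A, M}.
Now take the λ-closure:
From A via λ: add L.
From M via λ: add F.
From F via λ: add B.
From L via λ: add J, K.
From J via λ: add C.
From C via λ: add H.
From H via λ: add G.
No new states can be added; the closed set is {A, B, C, F, G, H, J, K, L, M}.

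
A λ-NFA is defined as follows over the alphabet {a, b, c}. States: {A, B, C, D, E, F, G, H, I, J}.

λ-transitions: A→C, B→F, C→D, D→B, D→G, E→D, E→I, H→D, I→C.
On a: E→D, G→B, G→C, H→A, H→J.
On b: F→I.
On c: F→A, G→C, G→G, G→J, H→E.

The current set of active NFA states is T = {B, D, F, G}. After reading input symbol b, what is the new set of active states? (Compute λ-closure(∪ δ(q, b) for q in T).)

F on b → {I}.
No b-transition from B, D, G.
Union after reading b: {I}.
Now take the λ-closure:
From I via λ: add C.
From C via λ: add D.
From D via λ: add B, G.
From B via λ: add F.
No new states can be added; the closed set is {B, C, D, F, G, I}.

{B, C, D, F, G, I}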